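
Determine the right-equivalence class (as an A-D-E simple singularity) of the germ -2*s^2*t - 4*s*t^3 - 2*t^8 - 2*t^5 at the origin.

D9

The Hessian of f at 0 is [[0, 0], [0, 0]] with rank 0, so corank 2. A Groebner basis of the Jacobian ideal J(f) in C{s,t} is {s^4, s^3*t - s^2/8 - s*t^2/8, s^3 + s^2*t^2, s*t + t^3}; counting standard monomials gives mu = 9. Corank 2; j^3 = -2*s^2*t has shape L^2 M (L != M), so D-series; mu = 9 gives D_9.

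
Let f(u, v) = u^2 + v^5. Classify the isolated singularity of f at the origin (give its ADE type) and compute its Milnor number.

Type A4, Milnor number mu = 4.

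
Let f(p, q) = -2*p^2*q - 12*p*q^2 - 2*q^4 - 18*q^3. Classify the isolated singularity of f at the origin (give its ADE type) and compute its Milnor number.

The Hessian of f at 0 has rank 0. Corank 2; j^3 = -2*q*(p + 3*q)^2 has shape L^2 M (L != M), so D-series; mu = 5 gives D_5.

Type D_5, Milnor number mu = 5.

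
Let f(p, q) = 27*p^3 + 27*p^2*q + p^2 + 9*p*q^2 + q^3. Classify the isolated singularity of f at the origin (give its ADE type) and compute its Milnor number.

The Hessian of f at 0 has rank 1. Corank 1: A-series; mu = 2 gives A_2.

Type A_2, Milnor number mu = 2.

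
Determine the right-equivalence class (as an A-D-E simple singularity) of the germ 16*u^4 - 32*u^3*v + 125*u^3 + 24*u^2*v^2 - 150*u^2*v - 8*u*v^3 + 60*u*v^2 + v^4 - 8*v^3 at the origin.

E6

The Hessian of f at 0 has rank 0. Corank 2; j^3 = (5*u - 2*v)^3 is a perfect cube, so E-series; the 4-jet and mu = 6 give E_6.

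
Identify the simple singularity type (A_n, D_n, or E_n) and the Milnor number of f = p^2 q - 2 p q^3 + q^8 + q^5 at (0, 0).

Type D_9, Milnor number mu = 9.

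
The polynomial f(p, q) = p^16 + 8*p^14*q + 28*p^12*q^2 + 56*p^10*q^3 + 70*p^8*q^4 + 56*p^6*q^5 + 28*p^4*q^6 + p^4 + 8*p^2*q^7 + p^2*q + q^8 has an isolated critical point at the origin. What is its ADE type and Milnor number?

Type D_{9}, Milnor number mu = 9.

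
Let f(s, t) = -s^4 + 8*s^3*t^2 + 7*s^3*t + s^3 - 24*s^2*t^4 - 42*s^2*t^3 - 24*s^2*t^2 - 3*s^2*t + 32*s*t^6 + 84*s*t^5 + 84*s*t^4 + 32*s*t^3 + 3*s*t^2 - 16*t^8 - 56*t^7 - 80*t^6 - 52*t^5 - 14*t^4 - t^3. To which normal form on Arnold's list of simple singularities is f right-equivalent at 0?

E_{7}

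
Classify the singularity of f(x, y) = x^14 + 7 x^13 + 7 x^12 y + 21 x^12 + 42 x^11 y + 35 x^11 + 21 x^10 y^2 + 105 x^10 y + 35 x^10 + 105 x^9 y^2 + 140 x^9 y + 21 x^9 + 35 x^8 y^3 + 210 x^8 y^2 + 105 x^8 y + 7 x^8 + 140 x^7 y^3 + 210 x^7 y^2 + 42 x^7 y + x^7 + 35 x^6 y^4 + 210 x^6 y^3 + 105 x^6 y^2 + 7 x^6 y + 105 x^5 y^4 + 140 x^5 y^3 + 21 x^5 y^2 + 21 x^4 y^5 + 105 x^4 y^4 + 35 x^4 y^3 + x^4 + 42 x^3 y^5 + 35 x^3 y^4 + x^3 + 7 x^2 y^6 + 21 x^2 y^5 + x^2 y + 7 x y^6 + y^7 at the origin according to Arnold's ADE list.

D_8

The Hessian of f at 0 has rank 0. Corank 2; j^3 = x^2*(x + y) has shape L^2 M (L != M), so D-series; mu = 8 gives D_8.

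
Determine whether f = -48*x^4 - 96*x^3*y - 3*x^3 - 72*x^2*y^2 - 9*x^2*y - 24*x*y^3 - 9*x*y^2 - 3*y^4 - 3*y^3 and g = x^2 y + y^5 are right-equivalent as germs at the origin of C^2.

No.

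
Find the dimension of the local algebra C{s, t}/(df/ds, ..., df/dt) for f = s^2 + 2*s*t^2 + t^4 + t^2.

The Hessian of f at 0 is [[2, 0], [0, 2]] with rank 2, so corank 0. A Groebner basis of the Jacobian ideal J(f) in C{s,t} is {s, t}; counting standard monomials gives mu = 1. Corank 0: nondegenerate Morse point, so A_1.

1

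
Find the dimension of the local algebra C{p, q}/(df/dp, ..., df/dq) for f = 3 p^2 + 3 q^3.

2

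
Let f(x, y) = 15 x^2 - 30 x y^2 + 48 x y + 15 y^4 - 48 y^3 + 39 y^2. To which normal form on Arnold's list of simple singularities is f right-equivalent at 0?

A_1

The Hessian of f at 0 has rank 2. Corank 0: nondegenerate Morse point, so A_1.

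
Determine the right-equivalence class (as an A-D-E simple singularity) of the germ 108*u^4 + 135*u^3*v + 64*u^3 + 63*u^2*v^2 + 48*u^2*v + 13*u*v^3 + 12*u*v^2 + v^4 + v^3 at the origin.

The Hessian of f at 0 has rank 0. Corank 2; j^3 = (4*u + v)^3 is a perfect cube, so E-series; the 4-jet and mu = 7 give E_7.

E_{7}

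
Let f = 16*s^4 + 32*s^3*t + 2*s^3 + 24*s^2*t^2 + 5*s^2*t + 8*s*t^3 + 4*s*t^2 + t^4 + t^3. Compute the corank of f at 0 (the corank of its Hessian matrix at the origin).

Hessian at 0 has rank 0.

2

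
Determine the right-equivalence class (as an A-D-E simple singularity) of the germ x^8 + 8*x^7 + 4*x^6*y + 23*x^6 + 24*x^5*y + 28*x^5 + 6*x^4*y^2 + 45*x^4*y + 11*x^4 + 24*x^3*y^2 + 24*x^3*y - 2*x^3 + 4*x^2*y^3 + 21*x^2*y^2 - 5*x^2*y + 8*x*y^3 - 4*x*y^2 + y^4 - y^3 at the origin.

D_{5}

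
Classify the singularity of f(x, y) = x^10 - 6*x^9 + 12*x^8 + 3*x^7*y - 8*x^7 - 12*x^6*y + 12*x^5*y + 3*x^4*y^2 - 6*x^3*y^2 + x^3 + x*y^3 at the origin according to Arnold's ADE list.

E_7

The Hessian of f at 0 is [[0, 0], [0, 0]] with rank 0, so corank 2. A Groebner basis of the Jacobian ideal J(f) in C{x,y} is {x^3, x*y^2, 3*x^2 + y^3}; counting standard monomials gives mu = 7. Corank 2; j^3 = x^3 is a perfect cube, so E-series; the 4-jet and mu = 7 give E_7.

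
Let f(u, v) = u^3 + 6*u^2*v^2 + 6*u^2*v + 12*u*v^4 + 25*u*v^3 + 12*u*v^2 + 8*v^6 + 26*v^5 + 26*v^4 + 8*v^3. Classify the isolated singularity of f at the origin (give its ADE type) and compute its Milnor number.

Type E_{7}, Milnor number mu = 7.

The Hessian of f at 0 is [[0, 0], [0, 0]] with rank 0, so corank 2. A Groebner basis of the Jacobian ideal J(f) in C{u,v} is {-u^2/4 - u*v + v^4 - v^3/12 - v^2, u^3 + 11*u^2/2 + 22*u*v + 59*v^3/6 + 22*v^2, u^2*v - 23*u^2/12 - 23*u*v/3 - 167*v^3/36 - 23*v^2/3, u^2/2 + u*v^2 + 2*u*v + 13*v^3/6 + 2*v^2}; counting standard monomials gives mu = 7. Corank 2; j^3 = (u + 2*v)^3 is a perfect cube, so E-series; the 4-jet and mu = 7 give E_7.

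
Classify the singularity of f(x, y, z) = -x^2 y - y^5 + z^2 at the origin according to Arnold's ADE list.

The Hessian of f at 0 has rank 1. Corank 2; j^3 = -x^2*y has shape L^2 M (L != M), so D-series; mu = 6 gives D_6.

D_{6}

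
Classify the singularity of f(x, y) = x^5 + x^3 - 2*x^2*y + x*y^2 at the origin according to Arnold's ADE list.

The Hessian of f at 0 has rank 0. Corank 2; j^3 = x*(x - y)^2 has shape L^2 M (L != M), so D-series; mu = 6 gives D_6.

D_6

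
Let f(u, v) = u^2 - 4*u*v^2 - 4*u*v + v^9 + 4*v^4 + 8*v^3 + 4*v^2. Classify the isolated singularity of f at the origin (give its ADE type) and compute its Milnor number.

Type A_{8}, Milnor number mu = 8.

The Hessian of f at 0 has rank 1. Corank 1: A-series; mu = 8 gives A_8.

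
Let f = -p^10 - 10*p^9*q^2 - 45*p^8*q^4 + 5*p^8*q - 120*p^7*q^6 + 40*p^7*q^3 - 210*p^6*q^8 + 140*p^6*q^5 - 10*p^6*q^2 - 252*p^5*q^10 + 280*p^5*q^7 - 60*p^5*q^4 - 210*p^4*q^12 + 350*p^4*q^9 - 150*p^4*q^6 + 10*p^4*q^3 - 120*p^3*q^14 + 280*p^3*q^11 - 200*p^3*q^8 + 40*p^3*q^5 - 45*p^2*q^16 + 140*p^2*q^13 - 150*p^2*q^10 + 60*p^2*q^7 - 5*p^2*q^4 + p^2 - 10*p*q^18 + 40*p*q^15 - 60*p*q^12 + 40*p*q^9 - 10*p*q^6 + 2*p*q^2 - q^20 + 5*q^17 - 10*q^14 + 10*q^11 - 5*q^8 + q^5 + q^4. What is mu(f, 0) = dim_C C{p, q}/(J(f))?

4

The Hessian of f at 0 is [[2, 0], [0, 0]] with rank 1, so corank 1. A Groebner basis of the Jacobian ideal J(f) in C{p,q} is {p^2, p + q^2}; counting standard monomials gives mu = 4. Corank 1: A-series; mu = 4 gives A_4.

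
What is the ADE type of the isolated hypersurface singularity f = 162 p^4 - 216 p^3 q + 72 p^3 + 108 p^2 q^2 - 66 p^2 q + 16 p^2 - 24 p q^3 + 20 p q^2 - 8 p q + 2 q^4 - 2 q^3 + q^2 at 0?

A3

The Hessian of f at 0 has rank 1. Corank 1: A-series; mu = 3 gives A_3.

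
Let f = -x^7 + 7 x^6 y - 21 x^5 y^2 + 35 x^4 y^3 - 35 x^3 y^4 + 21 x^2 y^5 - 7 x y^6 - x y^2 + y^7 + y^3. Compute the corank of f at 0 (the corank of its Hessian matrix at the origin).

2

Hessian at 0 has rank 0.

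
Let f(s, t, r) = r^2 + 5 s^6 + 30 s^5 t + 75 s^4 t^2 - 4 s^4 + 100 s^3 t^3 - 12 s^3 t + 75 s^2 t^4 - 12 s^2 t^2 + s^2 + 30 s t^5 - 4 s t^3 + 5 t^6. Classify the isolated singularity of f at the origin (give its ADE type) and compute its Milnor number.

Type A_{5}, Milnor number mu = 5.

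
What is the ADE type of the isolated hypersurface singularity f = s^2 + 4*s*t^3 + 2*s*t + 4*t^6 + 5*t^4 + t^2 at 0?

A3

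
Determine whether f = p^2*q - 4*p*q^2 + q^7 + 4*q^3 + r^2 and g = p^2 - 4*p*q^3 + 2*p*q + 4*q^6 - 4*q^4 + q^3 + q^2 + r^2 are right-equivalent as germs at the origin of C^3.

The Hessian of f at 0 is [[0, 0, 0], [0, 0, 0], [0, 0, 2]] with rank 1, so corank 2. A Groebner basis of the Jacobian ideal J(f) in C{p,q,r} is {p^2/7 + q^6 - 4*q^2/7, p^3 - 8*q^3, p*q - 2*q^2, r}; counting standard monomials gives mu = 8. Corank 2; j^3 = q*(p - 2*q)^2 has shape L^2 M (L != M), so D-series; mu = 8 gives D_8. The Hessian of g at 0 is [[2, 2, 0], [2, 2, 0], [0, 0, 2]] with rank 2, so corank 1. A Groebner basis of the Jacobian ideal J(g) in C{p,q,r} is {q^2, p + q, r}; counting standard monomials gives mu = 2. Corank 1: A-series; mu = 2 gives A_2. f is D_8 but g is A_2, hence not right-equivalent.

No.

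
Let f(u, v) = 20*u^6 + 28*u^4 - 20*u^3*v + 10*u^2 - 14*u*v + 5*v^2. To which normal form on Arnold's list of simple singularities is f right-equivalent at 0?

A_1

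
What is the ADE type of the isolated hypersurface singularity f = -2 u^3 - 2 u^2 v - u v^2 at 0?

D_{4}

The Hessian of f at 0 has rank 0. Corank 2; j^3 = -u*(2*u^2 + 2*u*v + v^2) splits into three distinct lines over C (the quadratic factor has nonzero discriminant), so D_4.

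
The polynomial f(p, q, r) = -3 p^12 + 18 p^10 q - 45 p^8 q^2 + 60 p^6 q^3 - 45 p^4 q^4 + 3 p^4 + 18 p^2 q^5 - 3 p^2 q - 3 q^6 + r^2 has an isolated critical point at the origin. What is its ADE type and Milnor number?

The Hessian of f at 0 is [[0, 0, 0], [0, 0, 0], [0, 0, 2]] with rank 1, so corank 2. A Groebner basis of the Jacobian ideal J(f) in C{p,q,r} is {p^2/6 + q^5, p^3, p*q, r}; counting standard monomials gives mu = 7. Corank 2; j^3 = -3*p^2*q has shape L^2 M (L != M), so D-series; mu = 7 gives D_7.

Type D_7, Milnor number mu = 7.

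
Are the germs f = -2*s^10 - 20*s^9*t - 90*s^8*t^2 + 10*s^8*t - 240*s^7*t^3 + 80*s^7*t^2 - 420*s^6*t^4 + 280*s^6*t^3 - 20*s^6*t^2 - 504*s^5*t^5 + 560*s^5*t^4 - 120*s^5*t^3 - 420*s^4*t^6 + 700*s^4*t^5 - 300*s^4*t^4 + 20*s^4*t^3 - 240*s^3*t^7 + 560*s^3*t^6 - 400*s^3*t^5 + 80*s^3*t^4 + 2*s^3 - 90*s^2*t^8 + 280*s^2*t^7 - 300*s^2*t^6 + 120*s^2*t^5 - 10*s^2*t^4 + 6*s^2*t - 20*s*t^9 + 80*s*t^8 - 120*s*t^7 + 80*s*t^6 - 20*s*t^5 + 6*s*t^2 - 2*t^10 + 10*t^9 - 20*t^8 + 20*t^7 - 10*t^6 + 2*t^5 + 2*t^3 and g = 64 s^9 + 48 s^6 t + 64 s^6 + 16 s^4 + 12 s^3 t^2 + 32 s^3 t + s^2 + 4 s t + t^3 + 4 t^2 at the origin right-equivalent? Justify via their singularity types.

The Hessian of f at 0 is [[0, 0], [0, 0]] with rank 0, so corank 2. A Groebner basis of the Jacobian ideal J(f) in C{s,t} is {t^4, s^2 + 2*s*t + t^2}; counting standard monomials gives mu = 8. Corank 2; j^3 = 2*(s + t)^3 is a perfect cube, so E-series; the 5-jet and mu = 8 give E_8. The Hessian of g at 0 is [[2, 4], [4, 8]] with rank 1, so corank 1. A Groebner basis of the Jacobian ideal J(g) in C{s,t} is {t^2, s + 2*t}; counting standard monomials gives mu = 2. Corank 1: A-series; mu = 2 gives A_2. f is E_8 but g is A_2, hence not right-equivalent.

No.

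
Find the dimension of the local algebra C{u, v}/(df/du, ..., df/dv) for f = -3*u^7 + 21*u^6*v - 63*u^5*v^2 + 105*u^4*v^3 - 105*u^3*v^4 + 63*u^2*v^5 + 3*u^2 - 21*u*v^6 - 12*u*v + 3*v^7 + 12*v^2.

6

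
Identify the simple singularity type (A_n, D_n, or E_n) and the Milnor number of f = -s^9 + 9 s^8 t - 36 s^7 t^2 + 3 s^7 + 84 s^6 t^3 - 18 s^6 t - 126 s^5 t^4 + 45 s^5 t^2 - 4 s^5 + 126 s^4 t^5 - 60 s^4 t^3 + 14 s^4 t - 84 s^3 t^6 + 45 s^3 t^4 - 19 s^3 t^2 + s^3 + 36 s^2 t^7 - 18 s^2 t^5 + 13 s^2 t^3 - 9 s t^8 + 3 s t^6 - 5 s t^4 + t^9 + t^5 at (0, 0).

Type E8, Milnor number mu = 8.

The Hessian of f at 0 has rank 0. Corank 2; j^3 = s^3 is a perfect cube, so E-series; the 5-jet and mu = 8 give E_8.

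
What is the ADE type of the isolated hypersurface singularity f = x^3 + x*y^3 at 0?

The Hessian of f at 0 is [[0, 0], [0, 0]] with rank 0, so corank 2. A Groebner basis of the Jacobian ideal J(f) in C{x,y} is {x^3, x*y^2, 3*x^2 + y^3}; counting standard monomials gives mu = 7. Corank 2; j^3 = x^3 is a perfect cube, so E-series; the 4-jet and mu = 7 give E_7.

E_7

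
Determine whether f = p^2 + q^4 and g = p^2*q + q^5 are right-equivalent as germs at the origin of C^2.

No.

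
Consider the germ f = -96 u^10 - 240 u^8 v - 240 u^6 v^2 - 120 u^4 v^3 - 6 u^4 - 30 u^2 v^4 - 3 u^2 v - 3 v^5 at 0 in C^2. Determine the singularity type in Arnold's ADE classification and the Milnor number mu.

The Hessian of f at 0 has rank 0. Corank 2; j^3 = -3*u^2*v has shape L^2 M (L != M), so D-series; mu = 6 gives D_6.

Type D_6, Milnor number mu = 6.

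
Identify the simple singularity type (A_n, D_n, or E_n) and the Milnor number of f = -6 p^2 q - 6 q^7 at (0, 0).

The Hessian of f at 0 has rank 0. Corank 2; j^3 = -6*p^2*q has shape L^2 M (L != M), so D-series; mu = 8 gives D_8.

Type D8, Milnor number mu = 8.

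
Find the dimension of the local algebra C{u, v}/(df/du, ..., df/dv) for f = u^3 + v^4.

6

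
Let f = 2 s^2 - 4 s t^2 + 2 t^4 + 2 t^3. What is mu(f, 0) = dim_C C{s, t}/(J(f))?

The Hessian of f at 0 is [[4, 0], [0, 0]] with rank 1, so corank 1. A Groebner basis of the Jacobian ideal J(f) in C{s,t} is {t^2, s}; counting standard monomials gives mu = 2. Corank 1: A-series; mu = 2 gives A_2.

2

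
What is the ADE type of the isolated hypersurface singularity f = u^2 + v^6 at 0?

The Hessian of f at 0 has rank 1. Corank 1: A-series; mu = 5 gives A_5.

A_{5}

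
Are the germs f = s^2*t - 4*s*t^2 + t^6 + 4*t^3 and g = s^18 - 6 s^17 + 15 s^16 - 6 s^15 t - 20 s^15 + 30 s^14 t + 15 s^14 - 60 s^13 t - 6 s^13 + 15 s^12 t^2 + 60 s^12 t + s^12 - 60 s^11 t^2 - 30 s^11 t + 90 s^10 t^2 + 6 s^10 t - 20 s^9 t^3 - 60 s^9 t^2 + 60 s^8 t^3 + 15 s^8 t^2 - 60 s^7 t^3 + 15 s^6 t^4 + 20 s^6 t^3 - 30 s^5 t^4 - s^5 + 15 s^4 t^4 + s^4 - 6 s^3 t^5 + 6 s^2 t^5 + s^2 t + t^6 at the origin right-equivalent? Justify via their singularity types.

Yes.

The Hessian of f at 0 is [[0, 0], [0, 0]] with rank 0, so corank 2. A Groebner basis of the Jacobian ideal J(f) in C{s,t} is {s^2/6 + t^5 - 2*t^2/3, s^3 - 8*t^3, s*t - 2*t^2}; counting standard monomials gives mu = 7. Corank 2; j^3 = t*(s - 2*t)^2 has shape L^2 M (L != M), so D-series; mu = 7 gives D_7. The Hessian of g at 0 is [[0, 0], [0, 0]] with rank 0, so corank 2. A Groebner basis of the Jacobian ideal J(g) in C{s,t} is {s^2/6 + t^5, s^3, s*t}; counting standard monomials gives mu = 7. Corank 2; j^3 = s^2*t has shape L^2 M (L != M), so D-series; mu = 7 gives D_7. Both have type D_7, hence right-equivalent.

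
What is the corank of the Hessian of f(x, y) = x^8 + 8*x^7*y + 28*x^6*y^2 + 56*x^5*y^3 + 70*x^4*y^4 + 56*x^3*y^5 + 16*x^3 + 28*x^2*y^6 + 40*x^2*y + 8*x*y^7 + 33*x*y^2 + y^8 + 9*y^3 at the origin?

2

Hessian at 0 has rank 0.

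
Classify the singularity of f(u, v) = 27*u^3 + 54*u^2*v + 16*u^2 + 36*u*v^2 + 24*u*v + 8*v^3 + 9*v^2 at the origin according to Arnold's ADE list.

The Hessian of f at 0 is [[32, 24], [24, 18]] with rank 1, so corank 1. A Groebner basis of the Jacobian ideal J(f) in C{u,v} is {v^2, u + 3*v/4}; counting standard monomials gives mu = 2. Corank 1: A-series; mu = 2 gives A_2.

A_{2}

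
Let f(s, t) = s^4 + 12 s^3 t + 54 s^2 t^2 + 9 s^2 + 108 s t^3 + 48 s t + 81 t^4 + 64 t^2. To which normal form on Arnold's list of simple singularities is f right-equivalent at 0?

A_{3}

The Hessian of f at 0 has rank 1. Corank 1: A-series; mu = 3 gives A_3.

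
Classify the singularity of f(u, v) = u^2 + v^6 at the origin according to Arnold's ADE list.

The Hessian of f at 0 has rank 1. Corank 1: A-series; mu = 5 gives A_5.

A_{5}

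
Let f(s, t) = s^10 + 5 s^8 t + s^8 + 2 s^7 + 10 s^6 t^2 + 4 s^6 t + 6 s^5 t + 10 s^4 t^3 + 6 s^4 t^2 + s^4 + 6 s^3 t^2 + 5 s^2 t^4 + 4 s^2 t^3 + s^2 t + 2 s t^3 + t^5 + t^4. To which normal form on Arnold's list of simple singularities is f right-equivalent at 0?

D5

The Hessian of f at 0 is [[0, 0], [0, 0]] with rank 0, so corank 2. A Groebner basis of the Jacobian ideal J(f) in C{s,t} is {s*t^2, s*t + t^3, s^2 - 4*s*t}; counting standard monomials gives mu = 5. Corank 2; j^3 = s^2*t has shape L^2 M (L != M), so D-series; mu = 5 gives D_5.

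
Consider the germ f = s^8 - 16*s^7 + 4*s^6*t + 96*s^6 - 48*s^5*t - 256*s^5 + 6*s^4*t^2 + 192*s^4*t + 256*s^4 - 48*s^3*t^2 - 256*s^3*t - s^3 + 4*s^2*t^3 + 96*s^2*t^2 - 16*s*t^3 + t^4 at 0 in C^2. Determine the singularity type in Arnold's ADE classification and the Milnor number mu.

Type E_6, Milnor number mu = 6.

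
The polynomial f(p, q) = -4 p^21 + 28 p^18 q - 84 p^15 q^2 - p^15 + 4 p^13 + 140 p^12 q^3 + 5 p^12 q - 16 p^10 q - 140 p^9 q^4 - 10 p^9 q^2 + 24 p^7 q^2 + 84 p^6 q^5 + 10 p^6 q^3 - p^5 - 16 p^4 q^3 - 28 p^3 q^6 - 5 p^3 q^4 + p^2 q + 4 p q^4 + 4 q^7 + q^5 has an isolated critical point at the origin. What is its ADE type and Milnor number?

The Hessian of f at 0 is [[0, 0], [0, 0]] with rank 0, so corank 2. A Groebner basis of the Jacobian ideal J(f) in C{p,q} is {p*q/2 + q^4, p*q^2, p^2 - 5*p*q/2}; counting standard monomials gives mu = 6. Corank 2; j^3 = p^2*q has shape L^2 M (L != M), so D-series; mu = 6 gives D_6.

Type D_6, Milnor number mu = 6.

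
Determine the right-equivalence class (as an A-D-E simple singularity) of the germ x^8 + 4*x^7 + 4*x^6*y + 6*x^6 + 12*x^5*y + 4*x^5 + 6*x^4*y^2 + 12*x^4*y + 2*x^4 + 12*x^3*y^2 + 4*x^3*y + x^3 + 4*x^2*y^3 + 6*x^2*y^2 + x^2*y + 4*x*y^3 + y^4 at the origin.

D5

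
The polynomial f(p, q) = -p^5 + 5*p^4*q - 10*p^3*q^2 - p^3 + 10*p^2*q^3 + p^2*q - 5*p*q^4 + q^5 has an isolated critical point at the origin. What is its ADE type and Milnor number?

Type D6, Milnor number mu = 6.

The Hessian of f at 0 has rank 0. Corank 2; j^3 = -p^2*(p - q) has shape L^2 M (L != M), so D-series; mu = 6 gives D_6.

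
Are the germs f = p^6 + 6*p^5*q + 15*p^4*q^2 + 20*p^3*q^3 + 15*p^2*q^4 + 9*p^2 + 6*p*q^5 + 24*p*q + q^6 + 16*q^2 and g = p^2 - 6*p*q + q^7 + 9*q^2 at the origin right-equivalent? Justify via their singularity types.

No.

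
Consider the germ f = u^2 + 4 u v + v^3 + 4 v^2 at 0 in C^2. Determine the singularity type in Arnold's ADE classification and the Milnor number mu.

The Hessian of f at 0 has rank 1. Corank 1: A-series; mu = 2 gives A_2.

Type A_{2}, Milnor number mu = 2.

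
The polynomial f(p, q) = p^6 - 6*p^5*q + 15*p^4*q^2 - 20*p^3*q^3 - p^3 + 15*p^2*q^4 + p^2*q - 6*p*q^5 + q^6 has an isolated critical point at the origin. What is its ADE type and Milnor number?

Type D7, Milnor number mu = 7.

The Hessian of f at 0 has rank 0. Corank 2; j^3 = -p^2*(p - q) has shape L^2 M (L != M), so D-series; mu = 7 gives D_7.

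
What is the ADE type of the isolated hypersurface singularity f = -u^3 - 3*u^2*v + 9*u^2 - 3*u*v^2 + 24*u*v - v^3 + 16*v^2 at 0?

The Hessian of f at 0 is [[18, 24], [24, 32]] with rank 1, so corank 1. A Groebner basis of the Jacobian ideal J(f) in C{u,v} is {v^2, u + 4*v/3}; counting standard monomials gives mu = 2. Corank 1: A-series; mu = 2 gives A_2.

A_{2}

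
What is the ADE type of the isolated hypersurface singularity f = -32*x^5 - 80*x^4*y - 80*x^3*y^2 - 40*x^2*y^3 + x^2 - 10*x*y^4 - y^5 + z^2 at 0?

A_{4}

The Hessian of f at 0 has rank 2. Corank 1: A-series; mu = 4 gives A_4.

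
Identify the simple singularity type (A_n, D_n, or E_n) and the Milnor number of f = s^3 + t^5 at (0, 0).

Type E_8, Milnor number mu = 8.

The Hessian of f at 0 has rank 0. Corank 2; j^3 = s^3 is a perfect cube, so E-series; the 5-jet and mu = 8 give E_8.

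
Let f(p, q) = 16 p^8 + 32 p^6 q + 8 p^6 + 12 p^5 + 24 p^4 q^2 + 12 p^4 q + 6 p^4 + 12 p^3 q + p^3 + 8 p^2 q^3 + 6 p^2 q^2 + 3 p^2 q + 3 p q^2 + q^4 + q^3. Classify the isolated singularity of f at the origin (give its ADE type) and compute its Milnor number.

Type E_{6}, Milnor number mu = 6.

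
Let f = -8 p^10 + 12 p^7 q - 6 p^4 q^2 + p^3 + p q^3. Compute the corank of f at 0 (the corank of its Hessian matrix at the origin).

2

The Hessian at 0 is [[0, 0], [0, 0]] of rank 0; hence corank 2.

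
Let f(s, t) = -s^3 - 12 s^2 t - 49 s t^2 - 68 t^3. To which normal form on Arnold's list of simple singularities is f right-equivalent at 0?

D_4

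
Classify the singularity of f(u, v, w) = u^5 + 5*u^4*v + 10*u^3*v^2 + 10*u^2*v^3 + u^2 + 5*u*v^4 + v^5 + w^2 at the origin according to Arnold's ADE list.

The Hessian of f at 0 has rank 2. Corank 1: A-series; mu = 4 gives A_4.

A_4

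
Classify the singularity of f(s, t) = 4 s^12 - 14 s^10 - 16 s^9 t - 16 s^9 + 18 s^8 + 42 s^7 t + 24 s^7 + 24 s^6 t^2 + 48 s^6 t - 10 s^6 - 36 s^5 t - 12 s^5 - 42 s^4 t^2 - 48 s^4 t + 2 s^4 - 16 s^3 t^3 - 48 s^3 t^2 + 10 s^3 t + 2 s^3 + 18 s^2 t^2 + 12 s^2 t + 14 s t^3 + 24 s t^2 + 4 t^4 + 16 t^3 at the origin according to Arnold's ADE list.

The Hessian of f at 0 has rank 0. Corank 2; j^3 = 2*(s + 2*t)^3 is a perfect cube, so E-series; the 4-jet and mu = 7 give E_7.

E_{7}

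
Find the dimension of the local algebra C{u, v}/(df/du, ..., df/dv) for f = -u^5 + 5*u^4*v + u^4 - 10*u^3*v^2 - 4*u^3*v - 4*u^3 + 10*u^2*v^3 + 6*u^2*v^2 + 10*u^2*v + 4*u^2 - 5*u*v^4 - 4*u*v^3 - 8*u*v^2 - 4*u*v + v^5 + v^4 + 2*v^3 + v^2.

4

The Hessian of f at 0 is [[8, -4], [-4, 2]] with rank 1, so corank 1. A Groebner basis of the Jacobian ideal J(f) in C{u,v} is {16*u + v^3 - 2*v^2 - 8*v, u^2 + 2*u - v^2/2 - v, u*v + 2*u - 3*v^2/4 - v}; counting standard monomials gives mu = 4. Corank 1: A-series; mu = 4 gives A_4.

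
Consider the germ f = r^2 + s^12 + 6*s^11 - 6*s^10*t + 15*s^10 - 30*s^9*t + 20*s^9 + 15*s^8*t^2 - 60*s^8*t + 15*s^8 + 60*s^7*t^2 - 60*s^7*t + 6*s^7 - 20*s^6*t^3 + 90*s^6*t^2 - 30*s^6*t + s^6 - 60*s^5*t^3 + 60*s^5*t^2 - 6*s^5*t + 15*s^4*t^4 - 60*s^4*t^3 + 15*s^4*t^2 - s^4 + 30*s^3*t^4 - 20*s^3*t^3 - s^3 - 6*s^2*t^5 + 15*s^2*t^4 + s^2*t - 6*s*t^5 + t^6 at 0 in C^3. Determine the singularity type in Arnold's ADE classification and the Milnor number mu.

Type D7, Milnor number mu = 7.

The Hessian of f at 0 is [[0, 0, 0], [0, 0, 0], [0, 0, 2]] with rank 1, so corank 2. A Groebner basis of the Jacobian ideal J(f) in C{s,t,r} is {s*t/6 + t^5, s*t^2, s^2 - s*t, r}; counting standard monomials gives mu = 7. Corank 2; j^3 = -s^2*(s - t) has shape L^2 M (L != M), so D-series; mu = 7 gives D_7.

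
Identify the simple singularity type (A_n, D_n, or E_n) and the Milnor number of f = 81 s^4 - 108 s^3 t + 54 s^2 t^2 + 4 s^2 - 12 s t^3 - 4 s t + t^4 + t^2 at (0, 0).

The Hessian of f at 0 has rank 1. Corank 1: A-series; mu = 3 gives A_3.

Type A3, Milnor number mu = 3.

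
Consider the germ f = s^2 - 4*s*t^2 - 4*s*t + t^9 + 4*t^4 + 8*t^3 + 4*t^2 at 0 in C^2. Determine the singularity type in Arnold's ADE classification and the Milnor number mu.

Type A8, Milnor number mu = 8.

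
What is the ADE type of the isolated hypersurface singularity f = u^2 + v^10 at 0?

A_{9}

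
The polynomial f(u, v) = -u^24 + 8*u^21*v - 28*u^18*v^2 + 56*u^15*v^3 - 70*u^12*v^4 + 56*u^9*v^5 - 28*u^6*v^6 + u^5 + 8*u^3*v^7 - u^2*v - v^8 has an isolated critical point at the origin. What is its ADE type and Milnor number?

Type D_{9}, Milnor number mu = 9.

The Hessian of f at 0 is [[0, 0], [0, 0]] with rank 0, so corank 2. A Groebner basis of the Jacobian ideal J(f) in C{u,v} is {u^2/8 + v^7, u^3, u*v}; counting standard monomials gives mu = 9. Corank 2; j^3 = -u^2*v has shape L^2 M (L != M), so D-series; mu = 9 gives D_9.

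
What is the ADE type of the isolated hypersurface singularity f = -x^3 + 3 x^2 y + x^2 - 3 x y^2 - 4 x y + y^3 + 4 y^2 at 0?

A_2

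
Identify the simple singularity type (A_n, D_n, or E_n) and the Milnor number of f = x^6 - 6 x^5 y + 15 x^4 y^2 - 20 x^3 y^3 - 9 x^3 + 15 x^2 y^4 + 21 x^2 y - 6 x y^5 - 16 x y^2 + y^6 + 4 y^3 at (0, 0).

Type D_{7}, Milnor number mu = 7.

The Hessian of f at 0 has rank 0. Corank 2; j^3 = -(x - y)*(3*x - 2*y)^2 has shape L^2 M (L != M), so D-series; mu = 7 gives D_7.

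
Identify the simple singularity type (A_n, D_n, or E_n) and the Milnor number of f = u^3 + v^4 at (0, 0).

The Hessian of f at 0 is [[0, 0], [0, 0]] with rank 0, so corank 2. A Groebner basis of the Jacobian ideal J(f) in C{u,v} is {v^3, u^2}; counting standard monomials gives mu = 6. Corank 2; j^3 = u^3 is a perfect cube, so E-series; the 4-jet and mu = 6 give E_6.

Type E_{6}, Milnor number mu = 6.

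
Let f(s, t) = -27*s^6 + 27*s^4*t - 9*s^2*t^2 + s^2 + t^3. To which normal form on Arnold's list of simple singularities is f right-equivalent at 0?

The Hessian of f at 0 has rank 1. Corank 1: A-series; mu = 2 gives A_2.

A_2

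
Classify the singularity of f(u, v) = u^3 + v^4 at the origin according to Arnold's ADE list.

E_{6}

The Hessian of f at 0 is [[0, 0], [0, 0]] with rank 0, so corank 2. A Groebner basis of the Jacobian ideal J(f) in C{u,v} is {v^3, u^2}; counting standard monomials gives mu = 6. Corank 2; j^3 = u^3 is a perfect cube, so E-series; the 4-jet and mu = 6 give E_6.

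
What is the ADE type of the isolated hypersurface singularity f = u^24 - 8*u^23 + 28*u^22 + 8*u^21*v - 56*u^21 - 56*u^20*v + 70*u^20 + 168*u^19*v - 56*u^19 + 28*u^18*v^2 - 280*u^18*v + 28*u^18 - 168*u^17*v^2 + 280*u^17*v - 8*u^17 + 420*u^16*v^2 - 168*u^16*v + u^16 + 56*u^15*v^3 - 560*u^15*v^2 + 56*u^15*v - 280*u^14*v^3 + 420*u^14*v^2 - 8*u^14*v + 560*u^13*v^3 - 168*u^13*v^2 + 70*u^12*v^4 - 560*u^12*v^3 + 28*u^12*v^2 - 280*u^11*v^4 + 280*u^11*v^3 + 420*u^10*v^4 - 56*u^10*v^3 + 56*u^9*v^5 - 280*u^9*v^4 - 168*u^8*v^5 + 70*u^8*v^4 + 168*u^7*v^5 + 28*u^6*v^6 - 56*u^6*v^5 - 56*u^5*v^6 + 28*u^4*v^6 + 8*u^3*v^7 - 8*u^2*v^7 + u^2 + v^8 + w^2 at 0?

A7

The Hessian of f at 0 has rank 2. Corank 1: A-series; mu = 7 gives A_7.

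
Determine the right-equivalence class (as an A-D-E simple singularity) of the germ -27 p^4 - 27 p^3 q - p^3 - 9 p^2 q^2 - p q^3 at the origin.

E7

The Hessian of f at 0 is [[0, 0], [0, 0]] with rank 0, so corank 2. A Groebner basis of the Jacobian ideal J(f) in C{p,q} is {p^2/3 + q^4 + q^3/9, p^3, p^2*q - p^2/9 - q^3/27, 2*p^2/3 + p*q^2 + 2*q^3/9}; counting standard monomials gives mu = 7. Corank 2; j^3 = -p^3 is a perfect cube, so E-series; the 4-jet and mu = 7 give E_7.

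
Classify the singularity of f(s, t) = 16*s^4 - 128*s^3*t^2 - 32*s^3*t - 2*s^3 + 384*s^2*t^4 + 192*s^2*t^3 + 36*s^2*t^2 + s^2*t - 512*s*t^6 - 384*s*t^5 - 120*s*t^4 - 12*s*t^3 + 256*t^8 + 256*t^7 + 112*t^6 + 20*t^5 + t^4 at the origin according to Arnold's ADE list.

D_{5}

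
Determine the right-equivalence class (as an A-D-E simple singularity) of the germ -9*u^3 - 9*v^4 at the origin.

E_6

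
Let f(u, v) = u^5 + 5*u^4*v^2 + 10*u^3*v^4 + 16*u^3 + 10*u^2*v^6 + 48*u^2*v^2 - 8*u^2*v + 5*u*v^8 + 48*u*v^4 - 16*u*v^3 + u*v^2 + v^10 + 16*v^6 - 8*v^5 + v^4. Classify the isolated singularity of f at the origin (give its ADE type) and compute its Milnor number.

The Hessian of f at 0 has rank 0. Corank 2; j^3 = u*(4*u - v)^2 has shape L^2 M (L != M), so D-series; mu = 6 gives D_6.

Type D6, Milnor number mu = 6.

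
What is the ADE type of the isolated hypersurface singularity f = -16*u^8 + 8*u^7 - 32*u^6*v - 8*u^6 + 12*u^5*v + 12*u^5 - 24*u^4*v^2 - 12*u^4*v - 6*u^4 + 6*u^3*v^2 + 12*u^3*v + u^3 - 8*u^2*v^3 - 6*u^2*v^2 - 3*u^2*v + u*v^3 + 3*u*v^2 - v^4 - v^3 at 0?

E7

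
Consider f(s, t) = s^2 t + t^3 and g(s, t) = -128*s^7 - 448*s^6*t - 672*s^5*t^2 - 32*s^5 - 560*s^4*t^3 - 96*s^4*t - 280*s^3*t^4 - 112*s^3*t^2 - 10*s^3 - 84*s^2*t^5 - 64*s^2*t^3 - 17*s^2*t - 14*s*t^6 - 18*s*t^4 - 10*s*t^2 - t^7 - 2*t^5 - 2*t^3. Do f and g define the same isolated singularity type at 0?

Yes.

The Hessian of f at 0 is [[0, 0], [0, 0]] with rank 0, so corank 2. A Groebner basis of the Jacobian ideal J(f) in C{s,t} is {t^3, s^2 + 3*t^2, s*t}; counting standard monomials gives mu = 4. Corank 2; j^3 = t*(s^2 + t^2) splits into three distinct lines over C (the quadratic factor has nonzero discriminant), so D_4. The Hessian of g at 0 is [[0, 0], [0, 0]] with rank 0, so corank 2. A Groebner basis of the Jacobian ideal J(g) in C{s,t} is {t^3, s^2 - 2*t^2/11, s*t + 5*t^2/11}; counting standard monomials gives mu = 4. Corank 2; j^3 = -(2*s + t)*(5*s^2 + 6*s*t + 2*t^2) splits into three distinct lines over C (the quadratic factor has nonzero discriminant), so D_4. Both have type D_4, hence right-equivalent.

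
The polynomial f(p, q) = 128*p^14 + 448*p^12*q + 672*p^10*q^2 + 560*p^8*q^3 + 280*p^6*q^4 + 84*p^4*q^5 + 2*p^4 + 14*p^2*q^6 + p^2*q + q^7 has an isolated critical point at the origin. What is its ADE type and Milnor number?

The Hessian of f at 0 is [[0, 0], [0, 0]] with rank 0, so corank 2. A Groebner basis of the Jacobian ideal J(f) in C{p,q} is {p^2/7 + q^6, p^3, p*q}; counting standard monomials gives mu = 8. Corank 2; j^3 = p^2*q has shape L^2 M (L != M), so D-series; mu = 8 gives D_8.

Type D_{8}, Milnor number mu = 8.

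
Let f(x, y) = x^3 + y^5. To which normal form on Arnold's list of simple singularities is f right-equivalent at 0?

The Hessian of f at 0 is [[0, 0], [0, 0]] with rank 0, so corank 2. A Groebner basis of the Jacobian ideal J(f) in C{x,y} is {y^4, x^2}; counting standard monomials gives mu = 8. Corank 2; j^3 = x^3 is a perfect cube, so E-series; the 5-jet and mu = 8 give E_8.

E8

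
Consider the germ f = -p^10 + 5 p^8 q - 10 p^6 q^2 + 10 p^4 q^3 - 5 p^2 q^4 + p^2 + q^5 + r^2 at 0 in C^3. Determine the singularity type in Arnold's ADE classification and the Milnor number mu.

Type A_4, Milnor number mu = 4.

The Hessian of f at 0 has rank 2. Corank 1: A-series; mu = 4 gives A_4.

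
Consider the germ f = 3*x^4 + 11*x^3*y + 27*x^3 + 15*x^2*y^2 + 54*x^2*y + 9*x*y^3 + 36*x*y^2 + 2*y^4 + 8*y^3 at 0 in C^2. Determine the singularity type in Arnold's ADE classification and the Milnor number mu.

The Hessian of f at 0 is [[0, 0], [0, 0]] with rank 0, so corank 2. A Groebner basis of the Jacobian ideal J(f) in C{x,y} is {19683*x^2 + 26244*x*y + y^4 + 27*y^3 + 8748*y^2, x^3 + 270*x^2 + 360*x*y + 2*y^3/3 + 120*y^2, x^2*y - 243*x^2 - 324*x*y - 7*y^3/9 - 108*y^2, 162*x^2 + x*y^2 + 216*x*y + 8*y^3/9 + 72*y^2}; counting standard monomials gives mu = 7. Corank 2; j^3 = (3*x + 2*y)^3 is a perfect cube, so E-series; the 4-jet and mu = 7 give E_7.

Type E_7, Milnor number mu = 7.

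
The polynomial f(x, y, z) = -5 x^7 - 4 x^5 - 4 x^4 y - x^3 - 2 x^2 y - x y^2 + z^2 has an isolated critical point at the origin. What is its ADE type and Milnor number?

The Hessian of f at 0 is [[0, 0, 0], [0, 0, 0], [0, 0, 2]] with rank 1, so corank 2. A Groebner basis of the Jacobian ideal J(f) in C{x,y,z} is {-5*x^2/2 + x*y^3 - 9*x*y/2 - 2*y^2, 19*x^2/6 + 35*x*y/6 + y^4 + 8*y^2/3, x^3 - 3*x*y^2 - 2*y^3, x^2*y + 2*x*y^2 + y^3, z}; counting standard monomials gives mu = 8. Corank 2; j^3 = -x*(x + y)^2 has shape L^2 M (L != M), so D-series; mu = 8 gives D_8.

Type D_8, Milnor number mu = 8.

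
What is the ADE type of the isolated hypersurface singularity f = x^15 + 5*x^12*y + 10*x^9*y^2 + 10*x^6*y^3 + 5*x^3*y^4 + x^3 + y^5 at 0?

E8

The Hessian of f at 0 has rank 0. Corank 2; j^3 = x^3 is a perfect cube, so E-series; the 5-jet and mu = 8 give E_8.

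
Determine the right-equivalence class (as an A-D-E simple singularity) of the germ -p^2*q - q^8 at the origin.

The Hessian of f at 0 has rank 0. Corank 2; j^3 = -p^2*q has shape L^2 M (L != M), so D-series; mu = 9 gives D_9.

D_{9}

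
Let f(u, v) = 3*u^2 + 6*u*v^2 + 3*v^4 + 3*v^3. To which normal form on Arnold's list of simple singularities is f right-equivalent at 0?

The Hessian of f at 0 is [[6, 0], [0, 0]] with rank 1, so corank 1. A Groebner basis of the Jacobian ideal J(f) in C{u,v} is {v^2, u}; counting standard monomials gives mu = 2. Corank 1: A-series; mu = 2 gives A_2.

A2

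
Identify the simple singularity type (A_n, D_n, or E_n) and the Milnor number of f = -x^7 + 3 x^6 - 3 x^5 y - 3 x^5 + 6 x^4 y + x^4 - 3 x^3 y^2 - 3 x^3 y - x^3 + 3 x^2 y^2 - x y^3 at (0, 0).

Type E_7, Milnor number mu = 7.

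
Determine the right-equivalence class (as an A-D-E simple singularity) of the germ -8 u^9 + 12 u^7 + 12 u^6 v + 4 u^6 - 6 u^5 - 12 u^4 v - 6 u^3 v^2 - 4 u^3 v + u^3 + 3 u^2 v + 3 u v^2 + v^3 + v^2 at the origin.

A_{2}

The Hessian of f at 0 is [[0, 0], [0, 2]] with rank 1, so corank 1. A Groebner basis of the Jacobian ideal J(f) in C{u,v} is {u^2, v}; counting standard monomials gives mu = 2. Corank 1: A-series; mu = 2 gives A_2.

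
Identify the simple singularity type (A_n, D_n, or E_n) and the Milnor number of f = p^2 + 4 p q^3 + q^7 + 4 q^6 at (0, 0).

Type A_{6}, Milnor number mu = 6.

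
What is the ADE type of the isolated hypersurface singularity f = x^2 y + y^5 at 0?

D_{6}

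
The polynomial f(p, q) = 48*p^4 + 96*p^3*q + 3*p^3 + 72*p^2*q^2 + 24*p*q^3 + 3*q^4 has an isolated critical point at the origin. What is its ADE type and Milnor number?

Type E6, Milnor number mu = 6.

The Hessian of f at 0 has rank 0. Corank 2; j^3 = 3*p^3 is a perfect cube, so E-series; the 4-jet and mu = 6 give E_6.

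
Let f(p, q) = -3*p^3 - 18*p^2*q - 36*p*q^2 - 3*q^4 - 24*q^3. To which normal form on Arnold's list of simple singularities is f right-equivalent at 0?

E_{6}

The Hessian of f at 0 has rank 0. Corank 2; j^3 = -3*(p + 2*q)^3 is a perfect cube, so E-series; the 4-jet and mu = 6 give E_6.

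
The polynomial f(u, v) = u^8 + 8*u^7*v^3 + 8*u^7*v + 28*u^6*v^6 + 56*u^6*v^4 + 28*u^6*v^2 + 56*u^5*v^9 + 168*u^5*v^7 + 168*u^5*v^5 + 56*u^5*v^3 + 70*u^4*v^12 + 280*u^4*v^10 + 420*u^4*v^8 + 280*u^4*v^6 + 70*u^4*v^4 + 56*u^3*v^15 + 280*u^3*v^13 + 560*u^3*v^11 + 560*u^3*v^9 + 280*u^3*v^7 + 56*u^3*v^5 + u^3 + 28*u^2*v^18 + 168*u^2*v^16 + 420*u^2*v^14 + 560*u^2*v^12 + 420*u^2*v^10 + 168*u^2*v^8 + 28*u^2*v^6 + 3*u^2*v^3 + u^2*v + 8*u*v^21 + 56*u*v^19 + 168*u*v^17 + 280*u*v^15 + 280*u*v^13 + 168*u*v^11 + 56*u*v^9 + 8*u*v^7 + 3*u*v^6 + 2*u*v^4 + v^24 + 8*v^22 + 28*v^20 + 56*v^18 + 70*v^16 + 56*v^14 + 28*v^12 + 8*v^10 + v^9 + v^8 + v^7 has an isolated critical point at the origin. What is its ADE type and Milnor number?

Type D_{9}, Milnor number mu = 9.

The Hessian of f at 0 has rank 0. Corank 2; j^3 = u^2*(u + v) has shape L^2 M (L != M), so D-series; mu = 9 gives D_9.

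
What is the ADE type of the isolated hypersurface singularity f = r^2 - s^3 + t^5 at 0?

The Hessian of f at 0 is [[0, 0, 0], [0, 0, 0], [0, 0, 2]] with rank 1, so corank 2. A Groebner basis of the Jacobian ideal J(f) in C{s,t,r} is {t^4, s^2, r}; counting standard monomials gives mu = 8. Corank 2; j^3 = -s^3 is a perfect cube, so E-series; the 5-jet and mu = 8 give E_8.

E_{8}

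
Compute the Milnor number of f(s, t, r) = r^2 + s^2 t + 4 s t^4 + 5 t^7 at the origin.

The Hessian of f at 0 is [[0, 0, 0], [0, 0, 0], [0, 0, 2]] with rank 1, so corank 2. A Groebner basis of the Jacobian ideal J(f) in C{s,t,r} is {-2*s^2/3 + s*t^3, s*t/2 + t^4, s^3, s^2*t, r}; counting standard monomials gives mu = 8. Corank 2; j^3 = s^2*t has shape L^2 M (L != M), so D-series; mu = 8 gives D_8.

8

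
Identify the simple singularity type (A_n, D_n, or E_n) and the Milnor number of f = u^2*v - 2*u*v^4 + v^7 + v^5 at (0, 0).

The Hessian of f at 0 has rank 0. Corank 2; j^3 = u^2*v has shape L^2 M (L != M), so D-series; mu = 6 gives D_6.

Type D_{6}, Milnor number mu = 6.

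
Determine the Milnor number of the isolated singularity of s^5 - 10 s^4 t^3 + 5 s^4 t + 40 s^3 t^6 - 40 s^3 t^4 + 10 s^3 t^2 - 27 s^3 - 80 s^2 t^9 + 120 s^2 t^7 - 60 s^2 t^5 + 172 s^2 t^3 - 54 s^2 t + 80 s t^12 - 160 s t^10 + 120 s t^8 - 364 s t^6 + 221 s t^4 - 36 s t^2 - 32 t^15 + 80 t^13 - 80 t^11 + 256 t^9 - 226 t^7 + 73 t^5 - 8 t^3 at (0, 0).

The Hessian of f at 0 has rank 0. Corank 2; j^3 = -(3*s + 2*t)^3 is a perfect cube, so E-series; the 5-jet and mu = 8 give E_8.

8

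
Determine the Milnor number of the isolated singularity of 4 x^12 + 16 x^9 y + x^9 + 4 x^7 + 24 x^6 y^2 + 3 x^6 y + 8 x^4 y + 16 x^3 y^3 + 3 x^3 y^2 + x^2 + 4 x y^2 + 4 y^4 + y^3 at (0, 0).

2

The Hessian of f at 0 has rank 1. Corank 1: A-series; mu = 2 gives A_2.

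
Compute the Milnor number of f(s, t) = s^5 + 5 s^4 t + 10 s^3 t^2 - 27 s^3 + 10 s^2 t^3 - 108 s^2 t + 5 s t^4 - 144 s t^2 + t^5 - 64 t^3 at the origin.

The Hessian of f at 0 has rank 0. Corank 2; j^3 = -(3*s + 4*t)^3 is a perfect cube, so E-series; the 5-jet and mu = 8 give E_8.

8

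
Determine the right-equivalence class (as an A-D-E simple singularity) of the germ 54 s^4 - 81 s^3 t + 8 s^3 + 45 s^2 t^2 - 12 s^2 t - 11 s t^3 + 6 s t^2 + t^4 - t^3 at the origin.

E_{7}

The Hessian of f at 0 is [[0, 0], [0, 0]] with rank 0, so corank 2. A Groebner basis of the Jacobian ideal J(f) in C{s,t} is {256*s^2/3 - 256*s*t/3 + t^4 + 8*t^3/9 + 64*t^2/3, s^3 + 20*s^2/3 - 20*s*t/3 - t^3/18 + 5*t^2/3, s^2*t + 88*s^2/9 - 88*s*t/9 - 4*t^3/27 + 22*t^2/9, 32*s^2/3 + s*t^2 - 32*s*t/3 - 7*t^3/18 + 8*t^2/3}; counting standard monomials gives mu = 7. Corank 2; j^3 = (2*s - t)^3 is a perfect cube, so E-series; the 4-jet and mu = 7 give E_7.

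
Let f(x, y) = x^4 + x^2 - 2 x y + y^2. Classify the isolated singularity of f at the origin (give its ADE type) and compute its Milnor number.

Type A_{3}, Milnor number mu = 3.

The Hessian of f at 0 has rank 1. Corank 1: A-series; mu = 3 gives A_3.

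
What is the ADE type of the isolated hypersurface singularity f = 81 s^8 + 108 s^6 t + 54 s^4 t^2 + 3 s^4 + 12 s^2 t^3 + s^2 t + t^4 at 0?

The Hessian of f at 0 has rank 0. Corank 2; j^3 = s^2*t has shape L^2 M (L != M), so D-series; mu = 5 gives D_5.

D_5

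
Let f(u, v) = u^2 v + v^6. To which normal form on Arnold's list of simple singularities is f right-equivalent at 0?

D7

The Hessian of f at 0 has rank 0. Corank 2; j^3 = u^2*v has shape L^2 M (L != M), so D-series; mu = 7 gives D_7.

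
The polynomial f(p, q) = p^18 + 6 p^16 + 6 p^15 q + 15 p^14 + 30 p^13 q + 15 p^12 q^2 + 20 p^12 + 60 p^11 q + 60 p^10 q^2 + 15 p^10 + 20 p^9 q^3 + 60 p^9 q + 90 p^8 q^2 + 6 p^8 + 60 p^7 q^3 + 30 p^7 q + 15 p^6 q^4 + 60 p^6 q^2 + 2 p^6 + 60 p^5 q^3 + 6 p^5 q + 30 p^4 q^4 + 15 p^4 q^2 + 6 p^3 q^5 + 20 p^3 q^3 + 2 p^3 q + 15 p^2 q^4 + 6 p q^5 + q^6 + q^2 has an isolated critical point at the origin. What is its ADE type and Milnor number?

The Hessian of f at 0 has rank 1. Corank 1: A-series; mu = 5 gives A_5.

Type A5, Milnor number mu = 5.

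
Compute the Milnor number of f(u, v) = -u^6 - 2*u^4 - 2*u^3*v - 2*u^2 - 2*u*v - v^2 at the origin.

1

The Hessian of f at 0 is [[-4, -2], [-2, -2]] with rank 2, so corank 0. A Groebner basis of the Jacobian ideal J(f) in C{u,v} is {u, v}; counting standard monomials gives mu = 1. Corank 0: nondegenerate Morse point, so A_1.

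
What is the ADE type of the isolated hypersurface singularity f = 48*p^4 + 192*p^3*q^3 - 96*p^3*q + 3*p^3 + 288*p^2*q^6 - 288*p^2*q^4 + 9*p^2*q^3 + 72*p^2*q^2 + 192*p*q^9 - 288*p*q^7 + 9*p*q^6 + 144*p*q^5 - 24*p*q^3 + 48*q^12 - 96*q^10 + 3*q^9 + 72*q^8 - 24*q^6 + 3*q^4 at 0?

The Hessian of f at 0 has rank 0. Corank 2; j^3 = 3*p^3 is a perfect cube, so E-series; the 4-jet and mu = 6 give E_6.

E_6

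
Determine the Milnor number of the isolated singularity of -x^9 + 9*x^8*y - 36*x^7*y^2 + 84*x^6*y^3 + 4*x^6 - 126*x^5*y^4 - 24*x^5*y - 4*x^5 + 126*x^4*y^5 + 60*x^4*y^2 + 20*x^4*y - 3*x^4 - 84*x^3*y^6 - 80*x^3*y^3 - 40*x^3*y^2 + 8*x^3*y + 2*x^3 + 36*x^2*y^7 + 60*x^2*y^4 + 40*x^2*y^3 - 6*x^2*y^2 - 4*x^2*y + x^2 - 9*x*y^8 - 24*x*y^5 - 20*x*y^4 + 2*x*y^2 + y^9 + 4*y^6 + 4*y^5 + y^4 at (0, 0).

8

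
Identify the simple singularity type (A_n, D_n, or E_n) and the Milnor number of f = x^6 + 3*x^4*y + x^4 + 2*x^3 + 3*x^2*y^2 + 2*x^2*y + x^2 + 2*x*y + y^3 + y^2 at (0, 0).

The Hessian of f at 0 is [[2, 2], [2, 2]] with rank 1, so corank 1. A Groebner basis of the Jacobian ideal J(f) in C{x,y} is {y^2, x + y}; counting standard monomials gives mu = 2. Corank 1: A-series; mu = 2 gives A_2.

Type A_2, Milnor number mu = 2.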